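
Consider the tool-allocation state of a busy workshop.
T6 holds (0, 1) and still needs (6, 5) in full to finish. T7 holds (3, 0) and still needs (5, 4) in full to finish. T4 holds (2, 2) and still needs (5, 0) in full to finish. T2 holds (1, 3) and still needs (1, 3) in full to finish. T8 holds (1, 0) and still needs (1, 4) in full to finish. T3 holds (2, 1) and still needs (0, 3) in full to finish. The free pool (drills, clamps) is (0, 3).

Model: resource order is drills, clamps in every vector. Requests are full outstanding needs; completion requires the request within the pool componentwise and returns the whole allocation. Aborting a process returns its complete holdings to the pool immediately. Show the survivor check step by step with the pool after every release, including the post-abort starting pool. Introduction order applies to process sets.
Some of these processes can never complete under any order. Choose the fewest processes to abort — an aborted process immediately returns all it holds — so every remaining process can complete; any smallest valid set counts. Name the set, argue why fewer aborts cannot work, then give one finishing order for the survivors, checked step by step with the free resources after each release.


The answer: abort T4.
Key observation: T7 was stuck for good until T4 gave back (2, 2); in the order shown it finishes at step 3.
Why nothing smaller works: aborting no one leaves the state deadlocked as given.
Survivors finish in the order: T3, T8, T7, T6, T2. Walking it through (pool after the aborts first):
  pool = (2, 5)
  run T3 (needs (0, 3), free (2, 5)); after release of (2, 1) the pool is (4, 6)
  run T8 (needs (1, 4), free (4, 6)); after release of (1, 0) the pool is (5, 6)
  run T7 (needs (5, 4), free (5, 6)); after release of (3, 0) the pool is (8, 6)
  run T6 (needs (6, 5), free (8, 6)); after release of (0, 1) the pool is (8, 7)
  run T2 (needs (1, 3), free (8, 7)); after release of (1, 3) the pool is (9, 10)


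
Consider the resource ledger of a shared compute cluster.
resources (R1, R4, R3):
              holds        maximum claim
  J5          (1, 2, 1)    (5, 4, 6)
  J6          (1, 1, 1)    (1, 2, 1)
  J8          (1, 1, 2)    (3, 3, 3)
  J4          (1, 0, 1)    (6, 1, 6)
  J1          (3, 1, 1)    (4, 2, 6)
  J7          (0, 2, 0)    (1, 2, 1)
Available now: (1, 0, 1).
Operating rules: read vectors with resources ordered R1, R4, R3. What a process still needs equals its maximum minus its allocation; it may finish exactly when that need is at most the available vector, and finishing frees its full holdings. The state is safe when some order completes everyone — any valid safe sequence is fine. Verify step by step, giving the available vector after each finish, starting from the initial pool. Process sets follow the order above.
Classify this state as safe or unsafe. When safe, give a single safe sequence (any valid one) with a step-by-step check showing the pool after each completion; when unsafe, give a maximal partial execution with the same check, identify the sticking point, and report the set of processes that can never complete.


UNSAFE.
Key observation: after J7, J6, J8 complete, (3, 4, 4) is the best the pool ever gets, yet each leftover process wants more R3.
Going as far as possible: J7, J6, J8; after that, nothing fits. Check, step by step:
  pool = (1, 0, 1)
  J7: need (1, 0, 1) fits (1, 0, 1); releases (0, 2, 0), pool now (1, 2, 1)
  J6: need (0, 1, 0) fits (1, 2, 1); releases (1, 1, 1), pool now (2, 3, 2)
  J8: need (2, 2, 1) fits (2, 3, 2); releases (1, 1, 2), pool now (3, 4, 4)
  blocked: J5 wants (4, 2, 5), pool (3, 4, 4) — not enough R1 and R3
  blocked: J4 wants (5, 1, 5), pool (3, 4, 4) — not enough R1 and R3
  blocked: J1 wants (1, 1, 5), pool (3, 4, 4) — not enough R3
Permanently blocked: J5, J4 and J1.


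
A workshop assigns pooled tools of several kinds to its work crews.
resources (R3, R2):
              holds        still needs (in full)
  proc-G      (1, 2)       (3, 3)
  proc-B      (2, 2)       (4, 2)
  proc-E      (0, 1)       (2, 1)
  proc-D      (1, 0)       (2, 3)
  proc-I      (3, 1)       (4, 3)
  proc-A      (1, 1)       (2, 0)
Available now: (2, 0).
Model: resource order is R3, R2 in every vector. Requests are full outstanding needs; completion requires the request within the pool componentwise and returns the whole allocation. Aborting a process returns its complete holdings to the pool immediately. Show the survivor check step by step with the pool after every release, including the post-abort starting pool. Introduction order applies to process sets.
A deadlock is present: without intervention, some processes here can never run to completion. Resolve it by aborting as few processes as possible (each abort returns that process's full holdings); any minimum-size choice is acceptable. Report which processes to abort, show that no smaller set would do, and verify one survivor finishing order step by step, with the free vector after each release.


The answer: abort proc-I.
Key observation: proc-D had no path to completion before; after the abort of proc-I ((3, 1) returned), step 3 is where it fits.
Why nothing smaller works: aborting no one leaves the state deadlocked as given.
One survivor order: proc-A, proc-E, proc-D, proc-B, proc-G. Check, step by step (post-abort pool first):
  pool = (5, 1)
  proc-A needs (2, 0) <= (5, 1) -> finishes; pool += (1, 1) = (6, 2)
  proc-E needs (2, 1) <= (6, 2) -> finishes; pool += (0, 1) = (6, 3)
  proc-D needs (2, 3) <= (6, 3) -> finishes; pool += (1, 0) = (7, 3)
  proc-B needs (4, 2) <= (7, 3) -> finishes; pool += (2, 2) = (9, 5)
  proc-G needs (3, 3) <= (9, 5) -> finishes; pool += (1, 2) = (10, 7)


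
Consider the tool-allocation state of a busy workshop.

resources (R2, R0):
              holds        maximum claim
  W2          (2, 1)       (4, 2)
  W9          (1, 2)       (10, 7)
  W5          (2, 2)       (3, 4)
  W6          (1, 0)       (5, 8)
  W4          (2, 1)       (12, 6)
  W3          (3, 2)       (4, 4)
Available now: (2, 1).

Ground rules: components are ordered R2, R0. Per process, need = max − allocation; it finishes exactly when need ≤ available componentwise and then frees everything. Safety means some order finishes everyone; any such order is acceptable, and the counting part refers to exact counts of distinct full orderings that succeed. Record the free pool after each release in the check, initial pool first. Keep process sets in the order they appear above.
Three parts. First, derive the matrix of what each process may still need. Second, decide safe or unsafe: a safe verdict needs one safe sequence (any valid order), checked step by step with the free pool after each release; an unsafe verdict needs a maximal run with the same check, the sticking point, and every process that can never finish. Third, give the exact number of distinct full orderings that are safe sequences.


(1) Remaining need (order R2, R0):
  W2: (2, 1)
  W9: (9, 5)
  W5: (1, 2)
  W6: (4, 8)
  W4: (10, 5)
  W3: (1, 2)
(2) SAFE — a valid safe sequence is W2, W3, W5, W9, W4, W6.
Key observation: the order's first zero-slack moment is W2 ((2, 1) needed, (2, 1) free — a requested resource with nothing to spare).
Walking it through:
  pool = (2, 1)
  W2 needs (2, 1) <= (2, 1) -> finishes; pool += (2, 1) = (4, 2)
  W3 needs (1, 2) <= (4, 2) -> finishes; pool += (3, 2) = (7, 4)
  W5 needs (1, 2) <= (7, 4) -> finishes; pool += (2, 2) = (9, 6)
  W9 needs (9, 5) <= (9, 6) -> finishes; pool += (1, 2) = (10, 8)
  W4 needs (10, 5) <= (10, 8) -> finishes; pool += (2, 1) = (12, 9)
  W6 needs (4, 8) <= (12, 9) -> finishes; pool += (1, 0) = (13, 9)
(3) The exact count: 4 of the possible complete orderings are safe sequences.


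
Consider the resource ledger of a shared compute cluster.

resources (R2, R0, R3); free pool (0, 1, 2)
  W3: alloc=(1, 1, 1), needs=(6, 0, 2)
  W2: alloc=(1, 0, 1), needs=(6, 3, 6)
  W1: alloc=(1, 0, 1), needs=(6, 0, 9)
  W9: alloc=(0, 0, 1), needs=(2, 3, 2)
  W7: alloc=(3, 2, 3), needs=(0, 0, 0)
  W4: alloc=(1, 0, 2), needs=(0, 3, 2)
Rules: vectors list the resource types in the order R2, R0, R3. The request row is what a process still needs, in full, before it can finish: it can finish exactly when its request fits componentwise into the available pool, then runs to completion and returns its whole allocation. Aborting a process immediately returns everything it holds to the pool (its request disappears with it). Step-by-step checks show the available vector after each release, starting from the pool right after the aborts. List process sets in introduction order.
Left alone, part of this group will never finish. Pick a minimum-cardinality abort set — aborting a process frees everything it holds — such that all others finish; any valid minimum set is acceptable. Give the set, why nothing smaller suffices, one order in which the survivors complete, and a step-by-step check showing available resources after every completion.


Minimum abort set: W2 and W1.
Key observation: the returned (2, 0, 2) from W2 and W1 is what brings W3 — unrunnable before, under any order — into play at step 4.
No one abort is enough; case by case: W3 alone leaves W2 blocked (short on R2); W2 alone leaves W3 blocked (short on R2); W1 alone leaves W3 blocked (short on R2); W9 alone leaves W3 blocked (short on R2); W7 alone leaves W3 blocked (short on R2); W4 alone leaves W3 blocked (short on R2).
The survivors complete as W7, W4, W9, W3. Check, step by step (starting from the post-abort pool):
  pool = (2, 1, 4)
  W7 needs (0, 0, 0) <= (2, 1, 4) -> finishes; pool += (3, 2, 3) = (5, 3, 7)
  W4 needs (0, 3, 2) <= (5, 3, 7) -> finishes; pool += (1, 0, 2) = (6, 3, 9)
  W9 needs (2, 3, 2) <= (6, 3, 9) -> finishes; pool += (0, 0, 1) = (6, 3, 10)
  W3 needs (6, 0, 2) <= (6, 3, 10) -> finishes; pool += (1, 1, 1) = (7, 4, 11)


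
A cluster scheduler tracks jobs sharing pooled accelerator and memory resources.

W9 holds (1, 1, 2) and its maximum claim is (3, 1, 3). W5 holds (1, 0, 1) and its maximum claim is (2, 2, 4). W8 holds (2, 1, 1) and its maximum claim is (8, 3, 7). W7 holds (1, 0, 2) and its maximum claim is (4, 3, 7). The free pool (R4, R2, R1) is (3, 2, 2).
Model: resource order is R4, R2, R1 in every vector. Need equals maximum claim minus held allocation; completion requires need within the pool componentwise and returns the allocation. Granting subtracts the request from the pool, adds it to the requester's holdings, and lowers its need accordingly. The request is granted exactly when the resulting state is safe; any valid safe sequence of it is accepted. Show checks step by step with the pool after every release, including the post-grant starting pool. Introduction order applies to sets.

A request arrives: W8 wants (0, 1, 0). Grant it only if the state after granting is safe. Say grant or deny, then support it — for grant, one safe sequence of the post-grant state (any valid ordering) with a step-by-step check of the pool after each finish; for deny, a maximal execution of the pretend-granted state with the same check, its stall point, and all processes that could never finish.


DENY. Granting would leave the state unsafe.
Key observation: after W9, W5 the pool peaks at (5, 2, 5), and each blocked process is short somewhere: W8 on R4, R1; W7 on R2.
On the post-grant state, W9, W5 is a maximal run — nothing extends it. Check, step by step:
  pool = (3, 1, 2)
  W9 needs (2, 0, 1) <= (3, 1, 2) -> finishes; pool += (1, 1, 2) = (4, 2, 4)
  W5 needs (1, 2, 3) <= (4, 2, 4) -> finishes; pool += (1, 0, 1) = (5, 2, 5)
  W8 still needs (6, 1, 6) but only (5, 2, 5) is free — short on R4 and R1
  W7 still needs (3, 3, 5) but only (5, 2, 5) is free — short on R2
Post-grant, the permanently blocked set is W8 and W7.


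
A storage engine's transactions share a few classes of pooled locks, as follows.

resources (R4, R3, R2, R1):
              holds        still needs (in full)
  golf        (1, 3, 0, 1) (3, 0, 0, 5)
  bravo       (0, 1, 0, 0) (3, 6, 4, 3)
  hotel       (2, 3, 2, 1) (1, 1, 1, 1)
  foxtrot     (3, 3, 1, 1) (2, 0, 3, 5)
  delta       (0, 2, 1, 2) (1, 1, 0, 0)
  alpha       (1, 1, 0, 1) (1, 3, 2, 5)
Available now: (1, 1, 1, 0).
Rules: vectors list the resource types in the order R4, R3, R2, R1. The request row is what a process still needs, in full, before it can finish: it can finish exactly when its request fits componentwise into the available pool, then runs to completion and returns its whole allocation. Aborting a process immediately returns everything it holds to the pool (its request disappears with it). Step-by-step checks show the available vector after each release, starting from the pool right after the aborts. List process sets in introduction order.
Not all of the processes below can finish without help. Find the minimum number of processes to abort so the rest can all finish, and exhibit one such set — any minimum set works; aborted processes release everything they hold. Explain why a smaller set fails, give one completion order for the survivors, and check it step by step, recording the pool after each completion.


Minimum abort set: foxtrot and alpha.
Key observation: the deadlocked golf becomes finishable only because foxtrot and alpha released (4, 4, 1, 2); it completes at step 4 below.
Why nothing smaller works — every single abort fails: golf alone leaves foxtrot blocked (short on R1); bravo alone leaves golf blocked (short on R1); hotel alone leaves golf blocked (short on R1); foxtrot alone leaves golf blocked (short on R1); delta alone leaves golf blocked (short on R1); alpha alone leaves golf blocked (short on R1).
Survivors finish in the order: hotel, delta, bravo, golf. Check, step by step (pool after the aborts first):
  pool = (5, 5, 2, 2)
  hotel needs (1, 1, 1, 1) <= (5, 5, 2, 2) -> finishes; pool += (2, 3, 2, 1) = (7, 8, 4, 3)
  delta needs (1, 1, 0, 0) <= (7, 8, 4, 3) -> finishes; pool += (0, 2, 1, 2) = (7, 10, 5, 5)
  bravo needs (3, 6, 4, 3) <= (7, 10, 5, 5) -> finishes; pool += (0, 1, 0, 0) = (7, 11, 5, 5)
  golf needs (3, 0, 0, 5) <= (7, 11, 5, 5) -> finishes; pool += (1, 3, 0, 1) = (8, 14, 5, 6)


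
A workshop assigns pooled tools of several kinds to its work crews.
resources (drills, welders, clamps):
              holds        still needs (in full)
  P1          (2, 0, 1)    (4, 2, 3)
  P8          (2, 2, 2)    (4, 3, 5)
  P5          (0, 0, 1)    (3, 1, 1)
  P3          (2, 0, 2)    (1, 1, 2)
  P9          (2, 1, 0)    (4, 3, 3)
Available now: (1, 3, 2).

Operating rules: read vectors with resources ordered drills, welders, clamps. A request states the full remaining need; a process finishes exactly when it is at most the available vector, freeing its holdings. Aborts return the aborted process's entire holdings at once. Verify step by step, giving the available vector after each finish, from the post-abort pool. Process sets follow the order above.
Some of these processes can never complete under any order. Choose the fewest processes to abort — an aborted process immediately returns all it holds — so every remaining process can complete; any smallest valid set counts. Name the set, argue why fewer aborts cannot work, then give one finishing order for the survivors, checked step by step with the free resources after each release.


Minimum abort set: P9.
Key observation: no ordering could ever have run P1 before the abort of P9; with (2, 1, 0) back in the pool it fits at step 2.
No smaller set exists: with zero aborts the deadlock remains.
Survivors finish in the order: P3, P1, P5, P8. Verifying each step (pool after the aborts first):
  pool = (3, 4, 2)
  run P3 (needs (1, 1, 2), free (3, 4, 2)); after release of (2, 0, 2) the pool is (5, 4, 4)
  run P1 (needs (4, 2, 3), free (5, 4, 4)); after release of (2, 0, 1) the pool is (7, 4, 5)
  run P5 (needs (3, 1, 1), free (7, 4, 5)); after release of (0, 0, 1) the pool is (7, 4, 6)
  run P8 (needs (4, 3, 5), free (7, 4, 6)); after release of (2, 2, 2) the pool is (9, 6, 8)


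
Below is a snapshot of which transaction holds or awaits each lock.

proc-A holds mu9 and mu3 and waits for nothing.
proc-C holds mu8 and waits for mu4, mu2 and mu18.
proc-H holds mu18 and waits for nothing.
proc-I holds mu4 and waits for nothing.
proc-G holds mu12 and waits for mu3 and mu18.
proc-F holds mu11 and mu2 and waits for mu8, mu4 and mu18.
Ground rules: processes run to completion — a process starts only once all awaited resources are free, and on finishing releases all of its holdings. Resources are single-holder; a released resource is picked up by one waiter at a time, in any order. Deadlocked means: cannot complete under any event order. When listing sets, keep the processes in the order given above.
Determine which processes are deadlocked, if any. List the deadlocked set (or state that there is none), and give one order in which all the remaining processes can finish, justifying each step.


Deadlocked: proc-C and proc-F.
Key observation: nobody on the ring proc-C -> proc-F -> proc-C can start until another member finishes, which never happens; no other process is dragged down with it.
One completion order for the rest: proc-I, proc-H, proc-A, proc-G.
Step-by-step check:
  proc-I: no waits; runs immediately, freeing mu4
  proc-H: no waits; runs immediately, freeing mu18
  proc-A: no waits; runs immediately, freeing mu9 and mu3
  proc-G: everything it awaited (mu3 and mu18) is free; runs, freeing mu12


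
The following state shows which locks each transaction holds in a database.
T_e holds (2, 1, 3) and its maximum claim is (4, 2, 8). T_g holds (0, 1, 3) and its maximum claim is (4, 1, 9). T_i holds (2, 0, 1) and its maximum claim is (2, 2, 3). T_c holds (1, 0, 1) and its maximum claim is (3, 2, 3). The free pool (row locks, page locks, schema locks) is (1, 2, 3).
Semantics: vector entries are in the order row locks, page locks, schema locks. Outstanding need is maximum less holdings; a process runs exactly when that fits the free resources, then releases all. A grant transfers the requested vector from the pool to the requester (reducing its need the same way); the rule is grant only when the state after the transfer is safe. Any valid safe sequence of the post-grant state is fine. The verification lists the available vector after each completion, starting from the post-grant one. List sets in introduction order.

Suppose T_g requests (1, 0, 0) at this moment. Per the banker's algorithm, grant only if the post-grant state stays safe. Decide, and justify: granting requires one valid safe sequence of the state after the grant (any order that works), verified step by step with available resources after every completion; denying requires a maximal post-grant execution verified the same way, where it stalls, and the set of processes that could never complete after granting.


GRANT — the state after the grant stays safe, e.g. via T_i, T_c, T_e, T_g.
Key observation: the grant leaves (0, 2, 3) free — enough for T_i, whose release restarts the cascade.
Step-by-step check of the post-grant state:
  pool = (0, 2, 3)
  T_i needs (0, 2, 2) <= (0, 2, 3) -> finishes; pool += (2, 0, 1) = (2, 2, 4)
  T_c needs (2, 2, 2) <= (2, 2, 4) -> finishes; pool += (1, 0, 1) = (3, 2, 5)
  T_e needs (2, 1, 5) <= (3, 2, 5) -> finishes; pool += (2, 1, 3) = (5, 3, 8)
  T_g needs (3, 0, 6) <= (5, 3, 8) -> finishes; pool += (1, 1, 3) = (6, 4, 11)


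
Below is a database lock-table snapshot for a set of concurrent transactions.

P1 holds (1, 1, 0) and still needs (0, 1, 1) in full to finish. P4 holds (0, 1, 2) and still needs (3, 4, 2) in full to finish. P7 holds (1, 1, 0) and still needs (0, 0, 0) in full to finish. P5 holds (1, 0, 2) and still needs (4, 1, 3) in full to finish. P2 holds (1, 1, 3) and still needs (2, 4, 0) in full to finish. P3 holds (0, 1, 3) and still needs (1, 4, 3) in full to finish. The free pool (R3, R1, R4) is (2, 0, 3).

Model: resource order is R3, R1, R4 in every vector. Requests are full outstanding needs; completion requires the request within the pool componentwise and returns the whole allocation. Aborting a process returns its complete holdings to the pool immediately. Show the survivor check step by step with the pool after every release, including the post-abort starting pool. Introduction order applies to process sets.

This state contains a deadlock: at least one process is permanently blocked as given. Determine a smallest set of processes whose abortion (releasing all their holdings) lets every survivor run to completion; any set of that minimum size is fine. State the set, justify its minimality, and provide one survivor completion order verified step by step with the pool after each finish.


Abort P4 and P3.
Key observation: P2 was stuck for good until P4 and P3 gave back (0, 2, 5); in the order shown it finishes at step 4.
Minimality, checking each single-abort alternative: P1 alone leaves P4 blocked (short on R1); P4 alone leaves P2 blocked (short on R1); P7 alone leaves P4 blocked (short on R1); P5 alone leaves P4 blocked (short on R1); P2 alone leaves P4 blocked (short on R1); P3 alone leaves P4 blocked (short on R1).
One survivor order: P1, P7, P5, P2. Check, step by step (post-abort pool first):
  pool = (2, 2, 8)
  run P1 (needs (0, 1, 1), free (2, 2, 8)); after release of (1, 1, 0) the pool is (3, 3, 8)
  run P7 (needs (0, 0, 0), free (3, 3, 8)); after release of (1, 1, 0) the pool is (4, 4, 8)
  run P5 (needs (4, 1, 3), free (4, 4, 8)); after release of (1, 0, 2) the pool is (5, 4, 10)
  run P2 (needs (2, 4, 0), free (5, 4, 10)); after release of (1, 1, 3) the pool is (6, 5, 13)


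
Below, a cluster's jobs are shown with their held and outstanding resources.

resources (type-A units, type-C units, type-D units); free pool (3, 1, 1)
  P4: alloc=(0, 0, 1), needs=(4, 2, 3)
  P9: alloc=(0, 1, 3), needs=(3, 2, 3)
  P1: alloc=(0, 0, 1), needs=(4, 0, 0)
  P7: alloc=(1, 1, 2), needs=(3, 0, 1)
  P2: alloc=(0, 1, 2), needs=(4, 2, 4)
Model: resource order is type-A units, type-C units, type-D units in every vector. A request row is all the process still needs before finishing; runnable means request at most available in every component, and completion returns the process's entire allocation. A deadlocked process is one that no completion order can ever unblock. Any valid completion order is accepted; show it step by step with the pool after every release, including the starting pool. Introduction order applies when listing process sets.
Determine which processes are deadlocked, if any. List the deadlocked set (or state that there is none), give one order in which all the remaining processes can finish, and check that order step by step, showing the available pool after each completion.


Nothing here is deadlocked.
Key observation: beginning at P7, releases accumulate fast enough that every process eventually fits.
A valid finishing order for the others: P7, P4, P2, P1, P9. Check, step by step:
  pool = (3, 1, 1)
  P7 needs (3, 0, 1) <= (3, 1, 1) -> finishes; pool += (1, 1, 2) = (4, 2, 3)
  P4 needs (4, 2, 3) <= (4, 2, 3) -> finishes; pool += (0, 0, 1) = (4, 2, 4)
  P2 needs (4, 2, 4) <= (4, 2, 4) -> finishes; pool += (0, 1, 2) = (4, 3, 6)
  P1 needs (4, 0, 0) <= (4, 3, 6) -> finishes; pool += (0, 0, 1) = (4, 3, 7)
  P9 needs (3, 2, 3) <= (4, 3, 7) -> finishes; pool += (0, 1, 3) = (4, 4, 10)


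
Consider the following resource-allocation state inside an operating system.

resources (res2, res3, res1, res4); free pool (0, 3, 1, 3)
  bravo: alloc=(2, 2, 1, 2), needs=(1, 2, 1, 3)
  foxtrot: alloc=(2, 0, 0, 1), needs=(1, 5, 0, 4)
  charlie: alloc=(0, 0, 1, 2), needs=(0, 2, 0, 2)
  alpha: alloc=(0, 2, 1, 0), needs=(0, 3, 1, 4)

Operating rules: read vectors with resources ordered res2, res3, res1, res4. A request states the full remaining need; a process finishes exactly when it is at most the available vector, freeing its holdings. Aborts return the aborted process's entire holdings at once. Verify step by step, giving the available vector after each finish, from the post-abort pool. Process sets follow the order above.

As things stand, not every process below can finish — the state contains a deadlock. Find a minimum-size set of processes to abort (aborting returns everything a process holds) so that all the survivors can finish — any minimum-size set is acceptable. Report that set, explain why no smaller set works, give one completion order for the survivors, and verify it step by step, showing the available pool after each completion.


Abort foxtrot.
Key observation: aborting foxtrot returns (2, 0, 0, 1), and bravo — hopeless before — runs at step 1 with the returned capacity in the pool.
Why nothing smaller works: aborting no one leaves the state deadlocked as given.
One survivor order: bravo, alpha, charlie. Check, step by step (post-abort pool first):
  pool = (2, 3, 1, 4)
  run bravo (needs (1, 2, 1, 3), free (2, 3, 1, 4)); after release of (2, 2, 1, 2) the pool is (4, 5, 2, 6)
  run alpha (needs (0, 3, 1, 4), free (4, 5, 2, 6)); after release of (0, 2, 1, 0) the pool is (4, 7, 3, 6)
  run charlie (needs (0, 2, 0, 2), free (4, 7, 3, 6)); after release of (0, 0, 1, 2) the pool is (4, 7, 4, 8)


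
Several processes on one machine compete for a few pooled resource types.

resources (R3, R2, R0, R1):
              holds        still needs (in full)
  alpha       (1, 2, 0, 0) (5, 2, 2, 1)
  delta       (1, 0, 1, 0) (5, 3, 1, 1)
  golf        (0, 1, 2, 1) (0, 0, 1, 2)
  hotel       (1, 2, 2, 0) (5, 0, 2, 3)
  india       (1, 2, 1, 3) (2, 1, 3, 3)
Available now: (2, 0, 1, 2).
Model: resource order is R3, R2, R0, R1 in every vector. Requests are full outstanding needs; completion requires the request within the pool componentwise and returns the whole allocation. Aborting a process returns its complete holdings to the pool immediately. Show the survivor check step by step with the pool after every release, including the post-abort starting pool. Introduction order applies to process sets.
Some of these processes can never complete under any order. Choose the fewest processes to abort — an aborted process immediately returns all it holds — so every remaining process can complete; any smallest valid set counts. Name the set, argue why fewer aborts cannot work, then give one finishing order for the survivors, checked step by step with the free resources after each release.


Minimum abort set: alpha and hotel.
Key observation: delta was stuck for good until alpha and hotel gave back (2, 4, 2, 0); in the order shown it finishes at step 3.
Minimality, checking each single-abort alternative: alpha alone leaves delta blocked (short on R3); delta alone leaves alpha blocked (short on R3); golf alone leaves alpha blocked (short on R3); hotel alone leaves alpha blocked (short on R3); india alone leaves alpha blocked (short on R3).
The survivors complete as golf, india, delta. Step-by-step check (starting from the post-abort pool):
  pool = (4, 4, 3, 2)
  golf: need (0, 0, 1, 2) fits (4, 4, 3, 2); releases (0, 1, 2, 1), pool now (4, 5, 5, 3)
  india: need (2, 1, 3, 3) fits (4, 5, 5, 3); releases (1, 2, 1, 3), pool now (5, 7, 6, 6)
  delta: need (5, 3, 1, 1) fits (5, 7, 6, 6); releases (1, 0, 1, 0), pool now (6, 7, 7, 6)


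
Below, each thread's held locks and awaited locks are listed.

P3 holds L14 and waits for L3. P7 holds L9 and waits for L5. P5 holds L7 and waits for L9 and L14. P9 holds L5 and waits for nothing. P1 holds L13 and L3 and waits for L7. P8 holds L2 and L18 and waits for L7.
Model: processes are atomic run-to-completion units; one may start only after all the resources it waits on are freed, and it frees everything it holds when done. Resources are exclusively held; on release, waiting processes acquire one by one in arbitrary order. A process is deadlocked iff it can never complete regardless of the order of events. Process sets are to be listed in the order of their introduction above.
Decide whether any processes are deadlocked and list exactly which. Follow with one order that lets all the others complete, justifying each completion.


Deadlocked set: P3, P5, P1 and P8.
Key observation: P3 -> P1 -> P5 -> P3 is a circular wait — nothing in it can go first; P8 waits into the deadlock from upstream.
The rest can finish in the order P9, P7.
Walking it through:
  P9: no waits; runs immediately, freeing L5
  run P7 (all its waits — L5 — are resolved); releases L9


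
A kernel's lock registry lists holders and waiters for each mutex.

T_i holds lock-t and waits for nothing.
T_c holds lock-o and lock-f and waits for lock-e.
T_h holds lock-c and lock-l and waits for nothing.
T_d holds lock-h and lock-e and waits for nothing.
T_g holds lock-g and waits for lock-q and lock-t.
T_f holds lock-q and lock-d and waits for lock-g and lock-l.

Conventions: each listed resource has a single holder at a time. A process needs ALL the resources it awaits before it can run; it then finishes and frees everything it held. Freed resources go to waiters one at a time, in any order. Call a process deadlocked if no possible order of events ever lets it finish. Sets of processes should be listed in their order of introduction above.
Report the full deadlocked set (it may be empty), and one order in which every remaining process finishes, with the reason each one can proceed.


Deadlocked: T_g and T_f.
Key observation: the knot is the closed ring of waits T_g -> T_f -> T_g; no other process is dragged down with it.
The rest can finish in the order T_d, T_i, T_h, T_c.
Walking it through:
  T_d waits on nothing -> runs at once and releases lock-h and lock-e
  T_i waits on nothing -> runs at once and releases lock-t
  T_h waits on nothing -> runs at once and releases lock-c and lock-l
  T_c: everything it awaited (lock-e) is free; runs, freeing lock-o and lock-f


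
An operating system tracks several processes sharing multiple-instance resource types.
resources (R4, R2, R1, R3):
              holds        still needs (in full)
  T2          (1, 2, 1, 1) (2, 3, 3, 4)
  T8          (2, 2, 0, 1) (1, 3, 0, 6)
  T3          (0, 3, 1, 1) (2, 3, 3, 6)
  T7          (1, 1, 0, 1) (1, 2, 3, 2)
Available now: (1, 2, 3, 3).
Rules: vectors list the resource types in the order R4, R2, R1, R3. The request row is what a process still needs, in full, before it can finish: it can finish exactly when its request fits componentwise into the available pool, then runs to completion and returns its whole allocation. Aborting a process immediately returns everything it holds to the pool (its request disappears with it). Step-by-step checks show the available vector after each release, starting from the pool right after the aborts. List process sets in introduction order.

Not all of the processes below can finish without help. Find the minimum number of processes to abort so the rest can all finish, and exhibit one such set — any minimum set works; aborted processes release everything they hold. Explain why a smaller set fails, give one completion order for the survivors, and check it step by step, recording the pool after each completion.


Abort T8.
Key observation: the deadlocked T3 becomes finishable only because T8 released (2, 2, 0, 1); it completes at step 3 below.
No smaller set exists: with zero aborts the deadlock remains.
Survivors finish in the order: T7, T2, T3. Step-by-step check (pool after the aborts first):
  pool = (3, 4, 3, 4)
  T7: need (1, 2, 3, 2) fits (3, 4, 3, 4); releases (1, 1, 0, 1), pool now (4, 5, 3, 5)
  T2: need (2, 3, 3, 4) fits (4, 5, 3, 5); releases (1, 2, 1, 1), pool now (5, 7, 4, 6)
  T3: need (2, 3, 3, 6) fits (5, 7, 4, 6); releases (0, 3, 1, 1), pool now (5, 10, 5, 7)


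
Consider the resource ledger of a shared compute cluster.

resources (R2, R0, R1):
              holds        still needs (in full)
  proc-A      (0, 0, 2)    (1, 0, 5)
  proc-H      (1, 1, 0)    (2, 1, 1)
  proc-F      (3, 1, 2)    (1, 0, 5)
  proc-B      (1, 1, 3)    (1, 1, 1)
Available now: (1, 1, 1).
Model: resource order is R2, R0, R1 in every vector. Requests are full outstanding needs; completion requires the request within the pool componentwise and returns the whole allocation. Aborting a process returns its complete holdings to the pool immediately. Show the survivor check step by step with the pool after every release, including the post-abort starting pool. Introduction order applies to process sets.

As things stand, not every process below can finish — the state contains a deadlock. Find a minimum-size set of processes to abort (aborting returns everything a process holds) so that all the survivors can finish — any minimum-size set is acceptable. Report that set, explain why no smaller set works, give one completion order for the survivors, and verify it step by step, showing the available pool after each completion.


Minimum abort set: proc-A.
Key observation: no ordering could ever have run proc-F before the abort of proc-A; with (0, 0, 2) back in the pool it fits at step 3.
Minimality: the empty abort set fails — the state is deadlocked as it stands.
The survivors complete as proc-B, proc-H, proc-F. Step-by-step check (starting from the post-abort pool):
  pool = (1, 1, 3)
  proc-B: need (1, 1, 1) fits (1, 1, 3); releases (1, 1, 3), pool now (2, 2, 6)
  proc-H: need (2, 1, 1) fits (2, 2, 6); releases (1, 1, 0), pool now (3, 3, 6)
  proc-F: need (1, 0, 5) fits (3, 3, 6); releases (3, 1, 2), pool now (6, 4, 8)


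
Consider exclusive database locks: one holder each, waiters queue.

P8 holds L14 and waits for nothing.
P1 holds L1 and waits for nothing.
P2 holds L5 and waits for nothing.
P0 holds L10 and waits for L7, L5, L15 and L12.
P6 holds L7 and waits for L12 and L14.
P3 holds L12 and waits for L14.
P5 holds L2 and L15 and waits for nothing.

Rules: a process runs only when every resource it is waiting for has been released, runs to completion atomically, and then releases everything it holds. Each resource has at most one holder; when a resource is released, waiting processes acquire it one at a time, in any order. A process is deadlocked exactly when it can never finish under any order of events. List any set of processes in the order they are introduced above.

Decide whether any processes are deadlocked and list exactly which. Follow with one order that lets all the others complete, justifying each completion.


Nothing here is deadlocked.
Key observation: every chain of waits terminates; starting from the processes that wait on nothing, all the rest unlock in turn.
The rest can finish in the order P8, P2, P5, P1, P3, P6, P0.
Step-by-step check:
  run P8 (it waits on nothing); releases L14
  run P2 (it waits on nothing); releases L5
  run P5 (it waits on nothing); releases L2 and L15
  run P1 (it waits on nothing); releases L1
  run P3 (all its waits — L14 — are resolved); releases L12
  run P6 (all its waits — L12 and L14 — are resolved); releases L7
  run P0 (all its waits — L7, L5, L15 and L12 — are resolved); releases L10


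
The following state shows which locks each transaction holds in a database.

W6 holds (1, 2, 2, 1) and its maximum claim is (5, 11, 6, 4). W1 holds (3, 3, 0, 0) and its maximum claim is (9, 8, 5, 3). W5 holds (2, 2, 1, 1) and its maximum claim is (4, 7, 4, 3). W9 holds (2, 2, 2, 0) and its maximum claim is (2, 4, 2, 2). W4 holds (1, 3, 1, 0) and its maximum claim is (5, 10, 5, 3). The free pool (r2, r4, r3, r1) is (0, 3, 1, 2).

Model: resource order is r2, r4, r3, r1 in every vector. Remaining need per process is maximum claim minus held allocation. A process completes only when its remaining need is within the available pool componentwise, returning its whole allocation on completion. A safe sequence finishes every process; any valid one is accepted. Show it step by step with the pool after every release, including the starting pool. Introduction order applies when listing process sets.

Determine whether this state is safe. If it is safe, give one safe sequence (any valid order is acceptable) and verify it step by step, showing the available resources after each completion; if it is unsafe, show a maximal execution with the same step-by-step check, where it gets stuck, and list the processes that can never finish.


SAFE — a valid safe sequence is W9, W5, W4, W6, W1.
Key observation: at W9 the run first touches a limit — (0, 2, 0, 2) against (0, 3, 1, 2), exact on a resource it actually requests.
Check, step by step:
  pool = (0, 3, 1, 2)
  run W9 (needs (0, 2, 0, 2), free (0, 3, 1, 2)); after release of (2, 2, 2, 0) the pool is (2, 5, 3, 2)
  run W5 (needs (2, 5, 3, 2), free (2, 5, 3, 2)); after release of (2, 2, 1, 1) the pool is (4, 7, 4, 3)
  run W4 (needs (4, 7, 4, 3), free (4, 7, 4, 3)); after release of (1, 3, 1, 0) the pool is (5, 10, 5, 3)
  run W6 (needs (4, 9, 4, 3), free (5, 10, 5, 3)); after release of (1, 2, 2, 1) the pool is (6, 12, 7, 4)
  run W1 (needs (6, 5, 5, 3), free (6, 12, 7, 4)); after release of (3, 3, 0, 0) the pool is (9, 15, 7, 4)


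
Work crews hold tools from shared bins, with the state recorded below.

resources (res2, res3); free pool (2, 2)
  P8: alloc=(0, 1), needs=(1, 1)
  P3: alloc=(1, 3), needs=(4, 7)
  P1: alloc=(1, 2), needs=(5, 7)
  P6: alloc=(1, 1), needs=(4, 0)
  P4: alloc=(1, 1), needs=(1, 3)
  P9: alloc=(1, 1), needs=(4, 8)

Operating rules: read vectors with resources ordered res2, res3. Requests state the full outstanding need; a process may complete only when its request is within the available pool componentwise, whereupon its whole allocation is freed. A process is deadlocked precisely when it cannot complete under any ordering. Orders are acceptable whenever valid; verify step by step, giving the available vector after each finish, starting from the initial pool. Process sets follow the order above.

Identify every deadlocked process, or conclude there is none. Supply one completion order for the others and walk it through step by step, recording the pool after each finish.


Deadlocked: P3, P1, P6 and P9.
Key observation: P8, P4 can finish, but then (3, 4) is all there is, and the blocked group's res2 demands exceed it.
One completion order for the rest: P8, P4. Check, step by step:
  pool = (2, 2)
  P8: need (1, 1) fits (2, 2); releases (0, 1), pool now (2, 3)
  P4: need (1, 3) fits (2, 3); releases (1, 1), pool now (3, 4)
The blocked processes can never fit:
  P3 cannot run: need (4, 7) vs free (3, 4) (insufficient res2 and res3)
  P1 cannot run: need (5, 7) vs free (3, 4) (insufficient res2 and res3)
  P6 cannot run: need (4, 0) vs free (3, 4) (insufficient res2)
  P9 cannot run: need (4, 8) vs free (3, 4) (insufficient res2 and res3)


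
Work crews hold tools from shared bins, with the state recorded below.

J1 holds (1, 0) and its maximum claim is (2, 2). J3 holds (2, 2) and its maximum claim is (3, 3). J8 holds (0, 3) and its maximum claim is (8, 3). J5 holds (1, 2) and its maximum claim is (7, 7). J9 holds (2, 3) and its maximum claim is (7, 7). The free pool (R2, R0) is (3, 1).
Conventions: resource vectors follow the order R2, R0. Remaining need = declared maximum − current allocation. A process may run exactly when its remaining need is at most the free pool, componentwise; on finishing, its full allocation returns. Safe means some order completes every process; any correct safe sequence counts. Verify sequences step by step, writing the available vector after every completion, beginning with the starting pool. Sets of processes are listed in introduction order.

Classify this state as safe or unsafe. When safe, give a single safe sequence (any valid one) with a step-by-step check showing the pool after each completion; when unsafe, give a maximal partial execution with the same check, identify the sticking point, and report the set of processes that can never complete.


UNSAFE.
Key observation: after J3, J1 the pool peaks at (6, 3), and each blocked process is short somewhere: J8 on R2; J5 on R0; J9 on R0.
The run J3, J1 cannot be extended any further. Verifying each step:
  pool = (3, 1)
  J3 needs (1, 1) <= (3, 1) -> finishes; pool += (2, 2) = (5, 3)
  J1 needs (1, 2) <= (5, 3) -> finishes; pool += (1, 0) = (6, 3)
  J8 cannot run: need (8, 0) vs free (6, 3) (insufficient R2)
  J5 cannot run: need (6, 5) vs free (6, 3) (insufficient R0)
  J9 cannot run: need (5, 4) vs free (6, 3) (insufficient R0)
Permanently blocked: J8, J5 and J9.


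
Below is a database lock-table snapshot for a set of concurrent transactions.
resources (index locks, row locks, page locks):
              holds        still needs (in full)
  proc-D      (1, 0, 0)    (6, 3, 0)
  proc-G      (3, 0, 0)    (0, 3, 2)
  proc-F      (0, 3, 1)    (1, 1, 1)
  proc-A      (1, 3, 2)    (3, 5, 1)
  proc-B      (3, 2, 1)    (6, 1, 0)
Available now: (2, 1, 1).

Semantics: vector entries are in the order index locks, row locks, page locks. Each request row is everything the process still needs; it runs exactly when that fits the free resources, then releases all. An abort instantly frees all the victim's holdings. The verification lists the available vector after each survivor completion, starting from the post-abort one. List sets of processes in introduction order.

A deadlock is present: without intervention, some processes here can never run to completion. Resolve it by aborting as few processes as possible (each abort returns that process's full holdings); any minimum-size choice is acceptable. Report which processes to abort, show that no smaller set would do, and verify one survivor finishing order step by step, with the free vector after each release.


The answer: abort proc-D.
Key observation: proc-B was stuck for good until proc-D gave back (1, 0, 0); in the order shown it finishes at step 3.
No smaller set exists: with zero aborts the deadlock remains.
The survivors complete as proc-F, proc-G, proc-B, proc-A. Walking it through (starting from the post-abort pool):
  pool = (3, 1, 1)
  proc-F needs (1, 1, 1) <= (3, 1, 1) -> finishes; pool += (0, 3, 1) = (3, 4, 2)
  proc-G needs (0, 3, 2) <= (3, 4, 2) -> finishes; pool += (3, 0, 0) = (6, 4, 2)
  proc-B needs (6, 1, 0) <= (6, 4, 2) -> finishes; pool += (3, 2, 1) = (9, 6, 3)
  proc-A needs (3, 5, 1) <= (9, 6, 3) -> finishes; pool += (1, 3, 2) = (10, 9, 5)
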